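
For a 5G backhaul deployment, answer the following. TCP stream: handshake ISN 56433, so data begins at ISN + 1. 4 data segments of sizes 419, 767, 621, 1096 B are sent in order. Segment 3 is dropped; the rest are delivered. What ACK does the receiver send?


SYN uses sequence number 56433; first data byte = ISN + 1 = 56434.
Segment 1: SEQ = 56434, len = 419 B, covers [56434, 56852]
Segment 2: SEQ = 56853, len = 767 B, covers [56853, 57619]
Segment 3: SEQ = 57620, len = 621 B, covers [57620, 58240] [LOST]
Segment 4: SEQ = 58241, len = 1096 B, covers [58241, 59336]
In-order data received: bytes [56434, 57619] (segments 1..2).
Segment 3 missing -> gap begins at byte 57620; later segments buffered out of order.
Cumulative ACK = next expected in-order byte = 56434 + 419 + 767 = 57620

57620


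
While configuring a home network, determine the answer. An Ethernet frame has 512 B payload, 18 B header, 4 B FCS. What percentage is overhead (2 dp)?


Given: payload = 512 B, header = 18 B, trailer = 4 B
Overhead bytes = header + trailer = 18 + 4 = 22
Total frame = payload + overhead = 512 + 22 = 534
Overhead % = 22 / 534 * 100 = 4.1199% -> 4.12% (2 dp)

4.12


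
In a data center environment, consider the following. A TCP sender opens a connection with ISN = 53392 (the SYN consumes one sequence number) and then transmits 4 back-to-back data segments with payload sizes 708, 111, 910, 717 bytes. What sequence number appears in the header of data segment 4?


The SYN occupies sequence number ISN = 53392, so the first data byte is ISN + 1 = 53393.
SEQ of data segment i = (ISN + 1) + sum of payload sizes of segments 1..i-1.
Segment 1: SEQ = 53393, payload = 708 bytes
Segment 2: SEQ = 54101, payload = 111 bytes
Segment 3: SEQ = 54212, payload = 910 bytes
Segment 4: SEQ = 55122, payload = 717 bytes
SEQ of segment 4 = 53393 + 708 + 111 + 910 = 55122

55122


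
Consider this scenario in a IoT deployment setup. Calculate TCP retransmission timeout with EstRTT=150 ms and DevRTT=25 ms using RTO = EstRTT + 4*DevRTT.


Given: EstRTT = 150 ms, DevRTT = 25 ms
Timeout = EstRTT + 4 * DevRTT
4 * DevRTT = 4 * 25 = 100
Timeout = 150 + 100 = 250 ms

250


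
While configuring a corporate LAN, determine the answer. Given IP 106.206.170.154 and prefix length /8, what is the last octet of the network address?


Given: IP = 106.206.170.154, prefix = /8
Subnet mask = 255.0.0.0
Last octet of IP: 154
Last octet of mask: 0
Network last octet = 154 AND 0 = 0

0


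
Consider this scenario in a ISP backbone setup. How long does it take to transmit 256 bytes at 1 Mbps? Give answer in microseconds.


Given: packet = 256 bytes, bandwidth = 1 Mbps
Packet in bits = 256 * 8 = 2048 bits
Bandwidth = 1 * 10^6 = 1000000 bps
Time = 2048 / 1000000 seconds
Time in us = 2048 * 10^6 / 1000000 = 2048

2048


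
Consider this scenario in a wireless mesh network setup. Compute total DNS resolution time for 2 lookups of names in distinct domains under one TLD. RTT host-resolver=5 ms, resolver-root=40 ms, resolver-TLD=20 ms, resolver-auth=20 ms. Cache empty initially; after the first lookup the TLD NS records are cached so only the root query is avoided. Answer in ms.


Lookup 1 (cold cache): local + root + TLD + auth = 5 + 40 + 20 + 20 = 85 ms
Lookups 2..2 (TLD NS cached -> skip root; new domain -> still ask TLD and auth): local + TLD + auth = 5 + 20 + 20 = 45 ms each
Remaining 1 lookups: 1 * 45 = 45 ms
Total = 85 + 45 = 130 ms

130


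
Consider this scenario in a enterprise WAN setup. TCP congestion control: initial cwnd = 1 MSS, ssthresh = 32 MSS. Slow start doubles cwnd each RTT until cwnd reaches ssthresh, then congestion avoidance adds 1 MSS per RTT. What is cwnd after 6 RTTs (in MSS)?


RTT 0: cwnd = 1 MSS (initial)
RTT 1: cwnd = 2 MSS (slow start, doubled)
RTT 2: cwnd = 4 MSS (slow start, doubled)
RTT 3: cwnd = 8 MSS (slow start, doubled)
RTT 4: cwnd = 16 MSS (slow start, doubled)
RTT 5: cwnd = 32 MSS (slow start, doubled)
RTT 6: cwnd = 33 MSS (congestion avoidance, +1)

33


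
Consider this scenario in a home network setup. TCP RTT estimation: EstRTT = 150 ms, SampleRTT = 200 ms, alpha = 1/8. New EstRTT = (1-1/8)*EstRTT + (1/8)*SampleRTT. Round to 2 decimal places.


Given: EstRTT = 150 ms, SampleRTT = 200 ms, alpha = 1/8
New EstRTT = (1 - alpha) * EstRTT + alpha * SampleRTT
(7/8) * 150 = 131.25
(1/8) * 200 = 25
New EstRTT = 131.25 + 25 = 156.25 ms -> 156.25 ms (2 dp)

156.25


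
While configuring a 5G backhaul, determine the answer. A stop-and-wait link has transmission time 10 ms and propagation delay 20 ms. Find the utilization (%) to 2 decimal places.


Given: Ttrans = 10 ms, Tprop = 20 ms
RTT = 2 * Tprop = 2 * 20 = 40 ms
U = Ttrans / (Ttrans + RTT)
U = 10 / (10 + 40)
U = 10 / 50 = 0.2
U% = 20.00%

20.00


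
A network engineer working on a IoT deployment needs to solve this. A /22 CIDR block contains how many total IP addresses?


Given: CIDR prefix /22
Host bits = 32 - 22 = 10
Total addresses = 2^10 = 1024

1024


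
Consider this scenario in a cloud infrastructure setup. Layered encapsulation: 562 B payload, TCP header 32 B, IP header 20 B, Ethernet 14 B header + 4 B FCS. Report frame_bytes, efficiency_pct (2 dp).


TCP segment = 562 + 32 = 594 B
IP packet = 594 + 20 = 614 B
Ethernet frame = 614 + 14 + 4 = 632 B
Efficiency = app / frame = 562 / 632 = 0.889241 = 88.9241% -> 88.92% (2 dp)

632, 88.92


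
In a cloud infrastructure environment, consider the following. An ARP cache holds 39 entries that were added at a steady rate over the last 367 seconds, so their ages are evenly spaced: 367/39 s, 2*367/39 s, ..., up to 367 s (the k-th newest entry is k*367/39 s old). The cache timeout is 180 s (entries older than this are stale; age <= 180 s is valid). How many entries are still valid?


Ages are k * 367/39 s for k = 1..39 (spacing = 9.4103 s).
Entry k is valid iff k * 367/39 <= 180 iff k <= 39 * 180 / 367 = 19.1281
n_valid = floor(19.1281) = 19
(n_stale = 39 - 19 = 20)

19


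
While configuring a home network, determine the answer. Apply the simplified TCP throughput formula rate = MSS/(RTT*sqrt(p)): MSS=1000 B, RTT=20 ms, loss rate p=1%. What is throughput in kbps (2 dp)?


Given: MSS = 1000 bytes, RTT = 20 ms, loss = 1%
RTT in seconds = 20 / 1000 = 0.02
Loss rate = 1% = 0.01
sqrt(loss) = sqrt(0.01) = 0.1
Throughput (bytes/s) = 1000 / (0.02 * 0.1) = 500000.0000
Throughput (kbps) = 500000.0000 * 8 / 1000 = 4000.000000 -> 4000.00 kbps (2 dp)

4000.00


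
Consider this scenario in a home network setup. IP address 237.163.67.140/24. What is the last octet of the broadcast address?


Given: IP = 237.163.67.140, prefix = /24
Host bits = 32 - 24 = 8
Network last octet = 140 AND mask = 0
Host part size = 2^8 - 1 = 255
Broadcast last octet = 0 OR 255 = 255

255


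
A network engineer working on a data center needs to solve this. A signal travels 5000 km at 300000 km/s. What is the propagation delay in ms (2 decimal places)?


Given: distance = 5000 km, speed = 300000 km/s
Delay = distance / speed = 5000 / 300000 seconds
Delay in ms = 5000 * 1000 / 300000
Delay = 16.6667 ms
Rounded to 2 dp = 16.67 ms

16.67


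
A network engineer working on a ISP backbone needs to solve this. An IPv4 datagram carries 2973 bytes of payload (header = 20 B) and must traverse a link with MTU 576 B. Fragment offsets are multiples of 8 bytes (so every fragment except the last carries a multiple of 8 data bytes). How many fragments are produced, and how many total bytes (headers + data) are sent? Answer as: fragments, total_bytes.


Max data per non-final fragment = floor((MTU - header)/8)*8 = floor((576 - 20)/8)*8 = floor(556/8)*8 = 552 B
Final fragment needs no 8-byte alignment: it can carry up to MTU - header = 556 B
Non-final fragments needed = ceil((payload - 556) / 552) = ceil(2417/552) = ceil(4.3786) = 5
Number of fragments = 5 + 1 = 6
Fragment sizes (data): 5 * 552 B + 213 B (last, 213 <= 556 OK)
Total bytes sent = payload + n_frags * header = 2973 + 6*20 = 2973 + 120 = 3093 B

6, 3093


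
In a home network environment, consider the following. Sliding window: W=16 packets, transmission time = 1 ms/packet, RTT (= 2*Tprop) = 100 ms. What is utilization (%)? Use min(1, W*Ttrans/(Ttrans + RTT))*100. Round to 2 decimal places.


Given: W = 16, Ttrans = 1 ms, RTT = 100 ms (= 2 * Tprop, Tprop = 50 ms)
Cycle time = Ttrans + RTT = 1 + 100 = 101 ms (first packet sent until its ACK returns)
W * Ttrans = 16 * 1 = 16 ms of sending per cycle
W * Ttrans / (Ttrans + RTT) = 16 / 101 = 0.158416
U = min(1, 0.158416) = 0.158416
U% = 15.84%

15.84


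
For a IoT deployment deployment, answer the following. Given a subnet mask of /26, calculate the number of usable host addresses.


Given: subnet mask /26
Host bits = 32 - 26 = 6
Total addresses = 2^6 = 64
Usable hosts = 64 - 2 (network + broadcast) = 62

62


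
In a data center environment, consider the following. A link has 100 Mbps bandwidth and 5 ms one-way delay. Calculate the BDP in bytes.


Given: bandwidth = 100 Mbps, delay = 5 ms
BDP in bits = 100 * 10^6 * 5 / 1000
BDP in bits = 500000
BDP in bytes = 500000 / 8 = 62500

62500


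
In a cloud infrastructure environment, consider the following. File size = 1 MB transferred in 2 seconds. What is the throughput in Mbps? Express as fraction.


Given: file = 1 MB, time = 2 s
File in Mb = 1 * 8 = 8 Mb
Throughput = 8 / 2 Mbps
Throughput = 4 Mbps

4


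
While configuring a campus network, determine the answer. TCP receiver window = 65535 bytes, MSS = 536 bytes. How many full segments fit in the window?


Given: RWND = 65535 bytes, MSS = 536 bytes
Full segments = floor(RWND / MSS)
Full segments = floor(65535 / 536)
Full segments = floor(122.2668) = 122

122


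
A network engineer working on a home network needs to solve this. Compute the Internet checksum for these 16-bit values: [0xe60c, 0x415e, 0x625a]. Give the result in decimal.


Given words: [0xe60c, 0x415e, 0x625a]
Step 1: Sum all words
Raw sum = 58892 + 16734 + 25178 = 100804
Step 2: Fold carry: (35268 + 1) = 35269
One's complement = ~35269 & 0xFFFF = 30266

30266


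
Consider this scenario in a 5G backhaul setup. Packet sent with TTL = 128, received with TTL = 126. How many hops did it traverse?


Given: initial TTL = 128, received TTL = 126
Hops = initial TTL - received TTL
Hops = 128 - 126 = 2

2


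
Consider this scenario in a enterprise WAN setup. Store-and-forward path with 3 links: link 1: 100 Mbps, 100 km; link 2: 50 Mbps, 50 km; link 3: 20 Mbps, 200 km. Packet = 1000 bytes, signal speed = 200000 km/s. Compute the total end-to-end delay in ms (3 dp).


Packet = 1000 bytes = 8000 bits. Store-and-forward: sum (t_trans + t_prop) per link.
Link 1: t_trans = 8000/(100*10^6) s = 0.0800 ms; t_prop = 100/200000 s = 0.5000 ms; subtotal = 0.5800 ms
Link 2: t_trans = 8000/(50*10^6) s = 0.1600 ms; t_prop = 50/200000 s = 0.2500 ms; subtotal = 0.4100 ms
Link 3: t_trans = 8000/(20*10^6) s = 0.4000 ms; t_prop = 200/200000 s = 1.0000 ms; subtotal = 1.4000 ms
End-to-end = 0.5800 + 0.4100 + 1.4000 = 2.3900 ms -> 2.390 ms (3 dp)

2.390


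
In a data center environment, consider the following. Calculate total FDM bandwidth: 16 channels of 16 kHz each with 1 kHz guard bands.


Given: 16 channels, 16 kHz each, guard = 1 kHz
Channel bandwidth = 16 * 16 = 256 kHz
Guard bands = 15 gaps * 1 kHz = 15 kHz
Total = 256 + 15 = 271 kHz

271


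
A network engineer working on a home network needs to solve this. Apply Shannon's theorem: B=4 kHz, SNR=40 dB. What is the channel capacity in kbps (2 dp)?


Given: B = 4 kHz, SNR = 40 dB
SNR linear = 10^(40/10) = 10000
1 + SNR = 10001
log2(10001) = 13.2878566418
C = 4 * 1000 * 13.2878566418 = 53151.4266 bps
C = 53.151427 kbps -> 53.15 kbps (2 dp)

53.15


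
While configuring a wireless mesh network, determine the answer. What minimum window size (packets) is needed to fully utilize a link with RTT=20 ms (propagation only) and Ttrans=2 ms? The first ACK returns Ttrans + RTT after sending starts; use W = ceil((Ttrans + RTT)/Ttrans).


Given: Ttrans = 2 ms, RTT = 20 ms (= 2 * Tprop, Tprop = 10 ms)
Time until first ACK returns = Ttrans + RTT = 2 + 20 = 22 ms
Need W * Ttrans >= Ttrans + RTT  ->  W >= (Ttrans + RTT) / Ttrans
(Ttrans + RTT) / Ttrans = 22 / 2 = 11
W_min = ceil(11) = 11

11


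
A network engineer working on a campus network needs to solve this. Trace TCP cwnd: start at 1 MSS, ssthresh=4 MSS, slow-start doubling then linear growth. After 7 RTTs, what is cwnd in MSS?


RTT 0: cwnd = 1 MSS (initial)
RTT 1: cwnd = 2 MSS (slow start, doubled)
RTT 2: cwnd = 4 MSS (slow start, doubled)
RTT 3: cwnd = 5 MSS (congestion avoidance, +1)
RTT 4: cwnd = 6 MSS (congestion avoidance, +1)
RTT 5: cwnd = 7 MSS (congestion avoidance, +1)
RTT 6: cwnd = 8 MSS (congestion avoidance, +1)
RTT 7: cwnd = 9 MSS (congestion avoidance, +1)

9


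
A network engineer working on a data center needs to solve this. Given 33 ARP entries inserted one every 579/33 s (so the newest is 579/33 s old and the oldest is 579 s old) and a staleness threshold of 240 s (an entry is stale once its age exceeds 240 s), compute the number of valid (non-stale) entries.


Ages are k * 579/33 s for k = 1..33 (spacing = 17.5455 s).
Entry k is valid iff k * 579/33 <= 240 iff k <= 33 * 240 / 579 = 13.6788
n_valid = floor(13.6788) = 13
(n_stale = 33 - 13 = 20)

13


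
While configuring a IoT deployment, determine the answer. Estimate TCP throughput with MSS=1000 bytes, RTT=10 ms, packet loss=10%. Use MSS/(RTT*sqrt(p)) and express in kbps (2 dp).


Given: MSS = 1000 bytes, RTT = 10 ms, loss = 10%
RTT in seconds = 10 / 1000 = 0.01
Loss rate = 10% = 0.1
sqrt(loss) = sqrt(0.1) = 0.316227766017
Throughput (bytes/s) = 1000 / (0.01 * 0.316227766017) = 316227.7660
Throughput (kbps) = 316227.7660 * 8 / 1000 = 2529.822128 -> 2529.82 kbps (2 dp)

2529.82


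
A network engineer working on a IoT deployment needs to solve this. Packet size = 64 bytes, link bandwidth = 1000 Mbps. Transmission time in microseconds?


Given: packet = 64 bytes, bandwidth = 1000 Mbps
Packet in bits = 64 * 8 = 512 bits
Bandwidth = 1000 * 10^6 = 1000000000 bps
Time = 512 / 1000000000 seconds
Time in us = 512 * 10^6 / 1000000000 = 0.512

0.512


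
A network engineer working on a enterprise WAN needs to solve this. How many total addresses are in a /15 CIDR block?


Given: CIDR prefix /15
Host bits = 32 - 15 = 17
Total addresses = 2^17 = 131072

131072


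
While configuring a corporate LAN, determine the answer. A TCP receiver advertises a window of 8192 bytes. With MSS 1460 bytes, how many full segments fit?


Given: RWND = 8192 bytes, MSS = 1460 bytes
Full segments = floor(RWND / MSS)
Full segments = floor(8192 / 1460)
Full segments = floor(5.611) = 5

5


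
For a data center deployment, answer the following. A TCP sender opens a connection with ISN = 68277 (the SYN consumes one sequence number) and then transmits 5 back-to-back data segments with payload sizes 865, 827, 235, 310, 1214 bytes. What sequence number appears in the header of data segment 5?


The SYN occupies sequence number ISN = 68277, so the first data byte is ISN + 1 = 68278.
SEQ of data segment i = (ISN + 1) + sum of payload sizes of segments 1..i-1.
Segment 1: SEQ = 68278, payload = 865 bytes
Segment 2: SEQ = 69143, payload = 827 bytes
Segment 3: SEQ = 69970, payload = 235 bytes
Segment 4: SEQ = 70205, payload = 310 bytes
Segment 5: SEQ = 70515, payload = 1214 bytes
SEQ of segment 5 = 68278 + 865 + 827 + 235 + 310 = 70515

70515


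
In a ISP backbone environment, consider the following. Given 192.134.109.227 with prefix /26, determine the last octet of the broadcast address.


Given: IP = 192.134.109.227, prefix = /26
Host bits = 32 - 26 = 6
Network last octet = 227 AND mask = 192
Host part size = 2^6 - 1 = 63
Broadcast last octet = 192 OR 63 = 255

255


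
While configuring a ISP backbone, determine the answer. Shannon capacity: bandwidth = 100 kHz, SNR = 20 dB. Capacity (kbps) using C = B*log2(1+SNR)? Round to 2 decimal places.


Given: B = 100 kHz, SNR = 20 dB
SNR linear = 10^(20/10) = 100
1 + SNR = 101
log2(101) = 6.6582114828
C = 100 * 1000 * 6.6582114828 = 665821.1483 bps
C = 665.821148 kbps -> 665.82 kbps (2 dp)

665.82


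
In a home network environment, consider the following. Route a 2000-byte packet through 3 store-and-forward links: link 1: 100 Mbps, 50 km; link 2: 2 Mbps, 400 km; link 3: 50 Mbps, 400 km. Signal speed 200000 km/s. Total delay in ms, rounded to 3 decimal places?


Packet = 2000 bytes = 16000 bits. Store-and-forward: sum (t_trans + t_prop) per link.
Link 1: t_trans = 16000/(100*10^6) s = 0.1600 ms; t_prop = 50/200000 s = 0.2500 ms; subtotal = 0.4100 ms
Link 2: t_trans = 16000/(2*10^6) s = 8.0000 ms; t_prop = 400/200000 s = 2.0000 ms; subtotal = 10.0000 ms
Link 3: t_trans = 16000/(50*10^6) s = 0.3200 ms; t_prop = 400/200000 s = 2.0000 ms; subtotal = 2.3200 ms
End-to-end = 0.4100 + 10.0000 + 2.3200 = 12.7300 ms -> 12.730 ms (3 dp)

12.730


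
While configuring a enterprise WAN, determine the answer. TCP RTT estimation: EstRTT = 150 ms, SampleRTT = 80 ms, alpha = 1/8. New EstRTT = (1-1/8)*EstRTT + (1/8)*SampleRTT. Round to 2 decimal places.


Given: EstRTT = 150 ms, SampleRTT = 80 ms, alpha = 1/8
New EstRTT = (1 - alpha) * EstRTT + alpha * SampleRTT
(7/8) * 150 = 131.25
(1/8) * 80 = 10
New EstRTT = 131.25 + 10 = 141.25 ms -> 141.25 ms (2 dp)

141.25


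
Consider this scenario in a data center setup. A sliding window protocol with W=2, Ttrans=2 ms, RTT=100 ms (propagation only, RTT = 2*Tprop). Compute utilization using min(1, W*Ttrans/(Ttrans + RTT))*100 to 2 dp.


Given: W = 2, Ttrans = 2 ms, RTT = 100 ms (= 2 * Tprop, Tprop = 50 ms)
Cycle time = Ttrans + RTT = 2 + 100 = 102 ms (first packet sent until its ACK returns)
W * Ttrans = 2 * 2 = 4 ms of sending per cycle
W * Ttrans / (Ttrans + RTT) = 4 / 102 = 0.039216
U = min(1, 0.039216) = 0.039216
U% = 3.92%

3.92


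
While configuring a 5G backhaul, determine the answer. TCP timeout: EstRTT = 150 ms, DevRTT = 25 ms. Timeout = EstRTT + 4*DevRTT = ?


Given: EstRTT = 150 ms, DevRTT = 25 ms
Timeout = EstRTT + 4 * DevRTT
4 * DevRTT = 4 * 25 = 100
Timeout = 150 + 100 = 250 ms

250


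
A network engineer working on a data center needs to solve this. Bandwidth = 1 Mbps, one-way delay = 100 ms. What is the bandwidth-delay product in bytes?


Given: bandwidth = 1 Mbps, delay = 100 ms
BDP in bits = 1 * 10^6 * 100 / 1000
BDP in bits = 100000
BDP in bytes = 100000 / 8 = 12500

12500


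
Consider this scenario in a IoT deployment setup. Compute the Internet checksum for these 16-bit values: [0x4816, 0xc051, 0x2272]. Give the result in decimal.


Given words: [0x4816, 0xc051, 0x2272]
Step 1: Sum all words
Raw sum = 18454 + 49233 + 8818 = 76505
Step 2: Fold carry: (10969 + 1) = 10970
One's complement = ~10970 & 0xFFFF = 54565

54565


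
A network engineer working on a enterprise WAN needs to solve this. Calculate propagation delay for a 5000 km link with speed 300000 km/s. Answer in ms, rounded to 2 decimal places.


Given: distance = 5000 km, speed = 300000 km/s
Delay = distance / speed = 5000 / 300000 seconds
Delay in ms = 5000 * 1000 / 300000
Delay = 16.6667 ms
Rounded to 2 dp = 16.67 ms

16.67


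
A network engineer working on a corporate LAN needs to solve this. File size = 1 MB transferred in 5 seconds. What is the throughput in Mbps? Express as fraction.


Given: file = 1 MB, time = 5 s
File in Mb = 1 * 8 = 8 Mb
Throughput = 8 / 5 Mbps
Throughput = 8/5 Mbps

8/5


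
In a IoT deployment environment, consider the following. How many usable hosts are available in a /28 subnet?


Given: subnet mask /28
Host bits = 32 - 28 = 4
Total addresses = 2^4 = 16
Usable hosts = 16 - 2 (network + broadcast) = 14

14


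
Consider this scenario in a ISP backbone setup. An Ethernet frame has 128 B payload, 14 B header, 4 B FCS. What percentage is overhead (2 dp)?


Given: payload = 128 B, header = 14 B, trailer = 4 B
Overhead bytes = header + trailer = 14 + 4 = 18
Total frame = payload + overhead = 128 + 18 = 146
Overhead % = 18 / 146 * 100 = 12.3288% -> 12.33% (2 dp)

12.33


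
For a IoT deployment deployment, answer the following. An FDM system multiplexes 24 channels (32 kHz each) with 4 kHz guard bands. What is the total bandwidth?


Given: 24 channels, 32 kHz each, guard = 4 kHz
Channel bandwidth = 24 * 32 = 768 kHz
Guard bands = 23 gaps * 4 kHz = 92 kHz
Total = 768 + 92 = 860 kHz

860


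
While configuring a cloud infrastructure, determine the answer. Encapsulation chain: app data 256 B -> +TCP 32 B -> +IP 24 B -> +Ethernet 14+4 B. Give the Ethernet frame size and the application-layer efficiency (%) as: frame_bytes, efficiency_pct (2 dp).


TCP segment = 256 + 32 = 288 B
IP packet = 288 + 24 = 312 B
Ethernet frame = 312 + 14 + 4 = 330 B
Efficiency = app / frame = 256 / 330 = 0.775758 = 77.5758% -> 77.58% (2 dp)

330, 77.58


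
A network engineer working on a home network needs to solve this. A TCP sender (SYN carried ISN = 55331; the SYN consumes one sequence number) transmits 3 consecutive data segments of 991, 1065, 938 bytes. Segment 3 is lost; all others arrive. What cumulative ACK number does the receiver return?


SYN uses sequence number 55331; first data byte = ISN + 1 = 55332.
Segment 1: SEQ = 55332, len = 991 B, covers [55332, 56322]
Segment 2: SEQ = 56323, len = 1065 B, covers [56323, 57387]
Segment 3: SEQ = 57388, len = 938 B, covers [57388, 58325] [LOST]
In-order data received: bytes [55332, 57387] (segments 1..2).
Segment 3 missing -> gap begins at byte 57388.
Cumulative ACK = next expected in-order byte = 55332 + 991 + 1065 = 57388

57388


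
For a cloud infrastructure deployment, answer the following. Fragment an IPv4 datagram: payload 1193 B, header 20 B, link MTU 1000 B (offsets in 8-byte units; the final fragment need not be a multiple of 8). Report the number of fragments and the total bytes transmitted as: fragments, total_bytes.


Max data per non-final fragment = floor((MTU - header)/8)*8 = floor((1000 - 20)/8)*8 = floor(980/8)*8 = 976 B
Final fragment needs no 8-byte alignment: it can carry up to MTU - header = 980 B
Non-final fragments needed = ceil((payload - 980) / 976) = ceil(213/976) = ceil(0.2182) = 1
Number of fragments = 1 + 1 = 2
Fragment sizes (data): 1 * 976 B + 217 B (last, 217 <= 980 OK)
Total bytes sent = payload + n_frags * header = 1193 + 2*20 = 1193 + 40 = 1233 B

2, 1233


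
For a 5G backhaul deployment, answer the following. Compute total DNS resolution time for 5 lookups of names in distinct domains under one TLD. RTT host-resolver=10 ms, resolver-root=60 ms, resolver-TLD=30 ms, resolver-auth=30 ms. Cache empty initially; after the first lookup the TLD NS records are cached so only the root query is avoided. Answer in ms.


Lookup 1 (cold cache): local + root + TLD + auth = 10 + 60 + 30 + 30 = 130 ms
Lookups 2..5 (TLD NS cached -> skip root; new domain -> still ask TLD and auth): local + TLD + auth = 10 + 30 + 30 = 70 ms each
Remaining 4 lookups: 4 * 70 = 280 ms
Total = 130 + 280 = 410 ms

410


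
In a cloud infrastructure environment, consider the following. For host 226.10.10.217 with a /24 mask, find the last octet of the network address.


Given: IP = 226.10.10.217, prefix = /24
Subnet mask = 255.255.255.0
Last octet of IP: 217
Last octet of mask: 0
Network last octet = 217 AND 0 = 0

0


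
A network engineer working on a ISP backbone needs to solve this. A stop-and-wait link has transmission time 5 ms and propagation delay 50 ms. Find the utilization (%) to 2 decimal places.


Given: Ttrans = 5 ms, Tprop = 50 ms
RTT = 2 * Tprop = 2 * 50 = 100 ms
U = Ttrans / (Ttrans + RTT)
U = 5 / (5 + 100)
U = 5 / 105 = 0.047619
U% = 4.76%

4.76


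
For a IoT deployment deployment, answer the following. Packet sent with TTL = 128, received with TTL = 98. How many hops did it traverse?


Given: initial TTL = 128, received TTL = 98
Hops = initial TTL - received TTL
Hops = 128 - 98 = 30

30


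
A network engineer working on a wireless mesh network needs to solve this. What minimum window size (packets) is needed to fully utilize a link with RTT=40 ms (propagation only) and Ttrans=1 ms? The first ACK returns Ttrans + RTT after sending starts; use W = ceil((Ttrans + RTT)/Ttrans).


Given: Ttrans = 1 ms, RTT = 40 ms (= 2 * Tprop, Tprop = 20 ms)
Time until first ACK returns = Ttrans + RTT = 1 + 40 = 41 ms
Need W * Ttrans >= Ttrans + RTT  ->  W >= (Ttrans + RTT) / Ttrans
(Ttrans + RTT) / Ttrans = 41 / 1 = 41
W_min = ceil(41) = 41

41


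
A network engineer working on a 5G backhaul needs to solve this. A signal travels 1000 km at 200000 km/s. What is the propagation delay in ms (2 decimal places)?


Given: distance = 1000 km, speed = 200000 km/s
Delay = distance / speed = 1000 / 200000 seconds
Delay in ms = 1000 * 1000 / 200000
Delay = 5.0000 ms
Rounded to 2 dp = 5.00 ms

5.00


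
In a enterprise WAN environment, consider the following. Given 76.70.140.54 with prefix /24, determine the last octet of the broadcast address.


Given: IP = 76.70.140.54, prefix = /24
Host bits = 32 - 24 = 8
Network last octet = 54 AND mask = 0
Host part size = 2^8 - 1 = 255
Broadcast last octet = 0 OR 255 = 255

255


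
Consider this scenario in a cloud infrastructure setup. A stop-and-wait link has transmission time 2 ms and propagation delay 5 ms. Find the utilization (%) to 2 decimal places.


Given: Ttrans = 2 ms, Tprop = 5 ms
RTT = 2 * Tprop = 2 * 5 = 10 ms
U = Ttrans / (Ttrans + RTT)
U = 2 / (2 + 10)
U = 2 / 12 = 0.166667
U% = 16.67%

16.67


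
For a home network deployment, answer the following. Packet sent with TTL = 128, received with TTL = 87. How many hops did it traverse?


Given: initial TTL = 128, received TTL = 87
Hops = initial TTL - received TTL
Hops = 128 - 87 = 41

41


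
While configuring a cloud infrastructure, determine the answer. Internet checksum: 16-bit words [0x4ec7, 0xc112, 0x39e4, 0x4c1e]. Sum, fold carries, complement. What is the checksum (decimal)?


Given words: [0x4ec7, 0xc112, 0x39e4, 0x4c1e]
Step 1: Sum all words
Raw sum = 20167 + 49426 + 14820 + 19486 = 103899
Step 2: Fold carry: (38363 + 1) = 38364
One's complement = ~38364 & 0xFFFF = 27171

27171


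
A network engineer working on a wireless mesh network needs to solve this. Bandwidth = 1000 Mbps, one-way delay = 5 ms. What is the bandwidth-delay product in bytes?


Given: bandwidth = 1000 Mbps, delay = 5 ms
BDP in bits = 1000 * 10^6 * 5 / 1000
BDP in bits = 5000000
BDP in bytes = 5000000 / 8 = 625000

625000


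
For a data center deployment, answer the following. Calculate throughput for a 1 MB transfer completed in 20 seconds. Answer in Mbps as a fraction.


Given: file = 1 MB, time = 20 s
File in Mb = 1 * 8 = 8 Mb
Throughput = 8 / 20 Mbps
Throughput = 2/5 Mbps

2/5


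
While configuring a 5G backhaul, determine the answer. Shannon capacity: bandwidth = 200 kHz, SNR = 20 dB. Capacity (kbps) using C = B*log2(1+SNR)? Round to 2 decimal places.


Given: B = 200 kHz, SNR = 20 dB
SNR linear = 10^(20/10) = 100
1 + SNR = 101
log2(101) = 6.6582114828
C = 200 * 1000 * 6.6582114828 = 1331642.2966 bps
C = 1331.642297 kbps -> 1331.64 kbps (2 dp)

1331.64


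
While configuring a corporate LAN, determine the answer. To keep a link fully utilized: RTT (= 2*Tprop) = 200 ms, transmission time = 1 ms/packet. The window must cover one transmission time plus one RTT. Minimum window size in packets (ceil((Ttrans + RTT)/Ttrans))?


Given: Ttrans = 1 ms, RTT = 200 ms (= 2 * Tprop, Tprop = 100 ms)
Time until first ACK returns = Ttrans + RTT = 1 + 200 = 201 ms
Need W * Ttrans >= Ttrans + RTT  ->  W >= (Ttrans + RTT) / Ttrans
(Ttrans + RTT) / Ttrans = 201 / 1 = 201
W_min = ceil(201) = 201

201


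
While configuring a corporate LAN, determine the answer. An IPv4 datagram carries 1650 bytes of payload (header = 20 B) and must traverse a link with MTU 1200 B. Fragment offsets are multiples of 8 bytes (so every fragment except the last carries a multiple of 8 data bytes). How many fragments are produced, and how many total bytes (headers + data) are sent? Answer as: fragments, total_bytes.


Max data per non-final fragment = floor((MTU - header)/8)*8 = floor((1200 - 20)/8)*8 = floor(1180/8)*8 = 1176 B
Final fragment needs no 8-byte alignment: it can carry up to MTU - header = 1180 B
Non-final fragments needed = ceil((payload - 1180) / 1176) = ceil(470/1176) = ceil(0.3997) = 1
Number of fragments = 1 + 1 = 2
Fragment sizes (data): 1 * 1176 B + 474 B (last, 474 <= 1180 OK)
Total bytes sent = payload + n_frags * header = 1650 + 2*20 = 1650 + 40 = 1690 B

2, 1690


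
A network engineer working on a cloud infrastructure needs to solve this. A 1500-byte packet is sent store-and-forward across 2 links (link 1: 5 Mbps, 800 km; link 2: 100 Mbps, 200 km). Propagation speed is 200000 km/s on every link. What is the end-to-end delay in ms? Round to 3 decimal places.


Packet = 1500 bytes = 12000 bits. Store-and-forward: sum (t_trans + t_prop) per link.
Link 1: t_trans = 12000/(5*10^6) s = 2.4000 ms; t_prop = 800/200000 s = 4.0000 ms; subtotal = 6.4000 ms
Link 2: t_trans = 12000/(100*10^6) s = 0.1200 ms; t_prop = 200/200000 s = 1.0000 ms; subtotal = 1.1200 ms
End-to-end = 6.4000 + 1.1200 = 7.5200 ms -> 7.520 ms (3 dp)

7.520


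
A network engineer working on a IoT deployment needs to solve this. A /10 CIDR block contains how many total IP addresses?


Given: CIDR prefix /10
Host bits = 32 - 10 = 22
Total addresses = 2^22 = 4194304

4194304


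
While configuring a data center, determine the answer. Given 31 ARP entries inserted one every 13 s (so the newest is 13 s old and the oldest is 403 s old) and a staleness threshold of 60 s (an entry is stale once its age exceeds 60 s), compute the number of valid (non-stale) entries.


Ages are k * 403/31 s for k = 1..31 (spacing = 13.0000 s).
Entry k is valid iff k * 403/31 <= 60 iff k <= 31 * 60 / 403 = 4.6154
n_valid = floor(4.6154) = 4
(n_stale = 31 - 4 = 27)

4


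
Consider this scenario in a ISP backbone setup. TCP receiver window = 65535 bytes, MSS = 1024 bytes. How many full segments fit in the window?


Given: RWND = 65535 bytes, MSS = 1024 bytes
Full segments = floor(RWND / MSS)
Full segments = floor(65535 / 1024)
Full segments = floor(63.999) = 63

63


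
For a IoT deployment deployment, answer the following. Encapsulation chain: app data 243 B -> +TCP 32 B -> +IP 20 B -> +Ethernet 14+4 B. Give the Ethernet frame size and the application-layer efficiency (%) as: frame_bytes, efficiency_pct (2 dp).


TCP segment = 243 + 32 = 275 B
IP packet = 275 + 20 = 295 B
Ethernet frame = 295 + 14 + 4 = 313 B
Efficiency = app / frame = 243 / 313 = 0.776358 = 77.6358% -> 77.64% (2 dp)

313, 77.64


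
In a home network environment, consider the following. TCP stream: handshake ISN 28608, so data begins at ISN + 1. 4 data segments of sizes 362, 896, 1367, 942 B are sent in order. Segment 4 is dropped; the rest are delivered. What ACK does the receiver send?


SYN uses sequence number 28608; first data byte = ISN + 1 = 28609.
Segment 1: SEQ = 28609, len = 362 B, covers [28609, 28970]
Segment 2: SEQ = 28971, len = 896 B, covers [28971, 29866]
Segment 3: SEQ = 29867, len = 1367 B, covers [29867, 31233]
Segment 4: SEQ = 31234, len = 942 B, covers [31234, 32175] [LOST]
In-order data received: bytes [28609, 31233] (segments 1..3).
Segment 4 missing -> gap begins at byte 31234.
Cumulative ACK = next expected in-order byte = 28609 + 362 + 896 + 1367 = 31234

31234


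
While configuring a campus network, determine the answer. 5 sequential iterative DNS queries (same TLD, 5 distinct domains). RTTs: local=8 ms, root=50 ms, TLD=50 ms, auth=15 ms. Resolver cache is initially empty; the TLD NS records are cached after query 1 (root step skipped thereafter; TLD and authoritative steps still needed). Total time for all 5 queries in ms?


Lookup 1 (cold cache): local + root + TLD + auth = 8 + 50 + 50 + 15 = 123 ms
Lookups 2..5 (TLD NS cached -> skip root; new domain -> still ask TLD and auth): local + TLD + auth = 8 + 50 + 15 = 73 ms each
Remaining 4 lookups: 4 * 73 = 292 ms
Total = 123 + 292 = 415 ms

415


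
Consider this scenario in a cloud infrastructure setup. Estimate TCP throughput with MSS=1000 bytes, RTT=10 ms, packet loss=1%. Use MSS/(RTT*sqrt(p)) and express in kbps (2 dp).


Given: MSS = 1000 bytes, RTT = 10 ms, loss = 1%
RTT in seconds = 10 / 1000 = 0.01
Loss rate = 1% = 0.01
sqrt(loss) = sqrt(0.01) = 0.1
Throughput (bytes/s) = 1000 / (0.01 * 0.1) = 1000000.0000
Throughput (kbps) = 1000000.0000 * 8 / 1000 = 8000.000000 -> 8000.00 kbps (2 dp)

8000.00


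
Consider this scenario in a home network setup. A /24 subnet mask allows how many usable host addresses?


Given: subnet mask /24
Host bits = 32 - 24 = 8
Total addresses = 2^8 = 256
Usable hosts = 256 - 2 (network + broadcast) = 254

254


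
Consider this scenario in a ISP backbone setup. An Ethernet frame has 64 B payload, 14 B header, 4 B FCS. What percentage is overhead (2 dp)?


Given: payload = 64 B, header = 14 B, trailer = 4 B
Overhead bytes = header + trailer = 14 + 4 = 18
Total frame = payload + overhead = 64 + 18 = 82
Overhead % = 18 / 82 * 100 = 21.9512% -> 21.95% (2 dp)

21.95


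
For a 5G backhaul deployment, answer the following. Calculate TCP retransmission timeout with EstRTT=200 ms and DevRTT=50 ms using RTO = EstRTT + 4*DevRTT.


Given: EstRTT = 200 ms, DevRTT = 50 ms
Timeout = EstRTT + 4 * DevRTT
4 * DevRTT = 4 * 50 = 200
Timeout = 200 + 200 = 400 ms

400


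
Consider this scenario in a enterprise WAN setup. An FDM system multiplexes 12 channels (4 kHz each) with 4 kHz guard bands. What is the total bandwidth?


Given: 12 channels, 4 kHz each, guard = 4 kHz
Channel bandwidth = 12 * 4 = 48 kHz
Guard bands = 11 gaps * 4 kHz = 44 kHz
Total = 48 + 44 = 92 kHz

92


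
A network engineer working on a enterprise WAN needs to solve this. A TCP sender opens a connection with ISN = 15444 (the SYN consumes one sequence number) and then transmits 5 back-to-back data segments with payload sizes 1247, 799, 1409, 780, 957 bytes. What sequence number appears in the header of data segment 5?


The SYN occupies sequence number ISN = 15444, so the first data byte is ISN + 1 = 15445.
SEQ of data segment i = (ISN + 1) + sum of payload sizes of segments 1..i-1.
Segment 1: SEQ = 15445, payload = 1247 bytes
Segment 2: SEQ = 16692, payload = 799 bytes
Segment 3: SEQ = 17491, payload = 1409 bytes
Segment 4: SEQ = 18900, payload = 780 bytes
Segment 5: SEQ = 19680, payload = 957 bytes
SEQ of segment 5 = 15445 + 1247 + 799 + 1409 + 780 = 19680

19680


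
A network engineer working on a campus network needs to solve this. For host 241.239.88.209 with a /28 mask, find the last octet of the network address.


Given: IP = 241.239.88.209, prefix = /28
Subnet mask = 255.255.255.240
Last octet of IP: 209
Last octet of mask: 240
Network last octet = 209 AND 240 = 208

208


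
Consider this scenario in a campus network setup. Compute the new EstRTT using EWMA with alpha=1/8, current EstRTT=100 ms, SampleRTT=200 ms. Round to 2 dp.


Given: EstRTT = 100 ms, SampleRTT = 200 ms, alpha = 1/8
New EstRTT = (1 - alpha) * EstRTT + alpha * SampleRTT
(7/8) * 100 = 87.5
(1/8) * 200 = 25
New EstRTT = 87.5 + 25 = 112.5 ms -> 112.50 ms (2 dp)

112.50


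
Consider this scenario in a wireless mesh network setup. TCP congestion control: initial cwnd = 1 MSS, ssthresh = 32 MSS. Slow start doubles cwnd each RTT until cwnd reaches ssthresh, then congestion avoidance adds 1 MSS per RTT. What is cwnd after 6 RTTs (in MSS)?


RTT 0: cwnd = 1 MSS (initial)
RTT 1: cwnd = 2 MSS (slow start, doubled)
RTT 2: cwnd = 4 MSS (slow start, doubled)
RTT 3: cwnd = 8 MSS (slow start, doubled)
RTT 4: cwnd = 16 MSS (slow start, doubled)
RTT 5: cwnd = 32 MSS (slow start, doubled)
RTT 6: cwnd = 33 MSS (congestion avoidance, +1)

33


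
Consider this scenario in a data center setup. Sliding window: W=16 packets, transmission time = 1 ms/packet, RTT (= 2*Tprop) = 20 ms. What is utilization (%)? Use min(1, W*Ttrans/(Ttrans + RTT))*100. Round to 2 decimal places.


Given: W = 16, Ttrans = 1 ms, RTT = 20 ms (= 2 * Tprop, Tprop = 10 ms)
Cycle time = Ttrans + RTT = 1 + 20 = 21 ms (first packet sent until its ACK returns)
W * Ttrans = 16 * 1 = 16 ms of sending per cycle
W * Ttrans / (Ttrans + RTT) = 16 / 21 = 0.761905
U = min(1, 0.761905) = 0.761905
U% = 76.19%

76.19


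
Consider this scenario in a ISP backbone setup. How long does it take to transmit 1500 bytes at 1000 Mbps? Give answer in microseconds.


Given: packet = 1500 bytes, bandwidth = 1000 Mbps
Packet in bits = 1500 * 8 = 12000 bits
Bandwidth = 1000 * 10^6 = 1000000000 bps
Time = 12000 / 1000000000 seconds
Time in us = 12000 * 10^6 / 1000000000 = 12

12


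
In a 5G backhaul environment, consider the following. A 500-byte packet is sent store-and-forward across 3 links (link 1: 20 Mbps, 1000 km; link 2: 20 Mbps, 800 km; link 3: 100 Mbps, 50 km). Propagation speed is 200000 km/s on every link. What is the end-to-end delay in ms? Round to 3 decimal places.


Packet = 500 bytes = 4000 bits. Store-and-forward: sum (t_trans + t_prop) per link.
Link 1: t_trans = 4000/(20*10^6) s = 0.2000 ms; t_prop = 1000/200000 s = 5.0000 ms; subtotal = 5.2000 ms
Link 2: t_trans = 4000/(20*10^6) s = 0.2000 ms; t_prop = 800/200000 s = 4.0000 ms; subtotal = 4.2000 ms
Link 3: t_trans = 4000/(100*10^6) s = 0.0400 ms; t_prop = 50/200000 s = 0.2500 ms; subtotal = 0.2900 ms
End-to-end = 5.2000 + 4.2000 + 0.2900 = 9.6900 ms -> 9.690 ms (3 dp)

9.690


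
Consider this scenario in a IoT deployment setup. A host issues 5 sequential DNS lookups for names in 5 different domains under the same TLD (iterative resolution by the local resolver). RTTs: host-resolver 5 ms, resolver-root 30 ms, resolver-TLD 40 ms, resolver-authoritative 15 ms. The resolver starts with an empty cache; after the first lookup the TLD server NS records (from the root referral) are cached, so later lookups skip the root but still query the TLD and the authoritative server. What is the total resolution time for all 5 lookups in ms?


Lookup 1 (cold cache): local + root + TLD + auth = 5 + 30 + 40 + 15 = 90 ms
Lookups 2..5 (TLD NS cached -> skip root; new domain -> still ask TLD and auth): local + TLD + auth = 5 + 40 + 15 = 60 ms each
Remaining 4 lookups: 4 * 60 = 240 ms
Total = 90 + 240 = 330 ms

330


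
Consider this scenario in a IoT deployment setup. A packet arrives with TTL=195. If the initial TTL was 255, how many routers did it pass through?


Given: initial TTL = 255, received TTL = 195
Hops = initial TTL - received TTL
Hops = 255 - 195 = 60

60


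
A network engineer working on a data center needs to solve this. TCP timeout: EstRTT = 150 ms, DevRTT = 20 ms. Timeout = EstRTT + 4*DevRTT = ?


Given: EstRTT = 150 ms, DevRTT = 20 ms
Timeout = EstRTT + 4 * DevRTT
4 * DevRTT = 4 * 20 = 80
Timeout = 150 + 80 = 230 ms

230


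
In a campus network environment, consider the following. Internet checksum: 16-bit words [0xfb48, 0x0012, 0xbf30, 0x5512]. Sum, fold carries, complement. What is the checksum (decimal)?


Given words: [0xfb48, 0x0012, 0xbf30, 0x5512]
Step 1: Sum all words
Raw sum = 64328 + 18 + 48944 + 21778 = 135068
Step 2: Fold carry: (3996 + 2) = 3998
One's complement = ~3998 & 0xFFFF = 61537

61537


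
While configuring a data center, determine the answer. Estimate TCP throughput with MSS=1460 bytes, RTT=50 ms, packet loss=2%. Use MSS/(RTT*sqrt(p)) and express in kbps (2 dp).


Given: MSS = 1460 bytes, RTT = 50 ms, loss = 2%
RTT in seconds = 50 / 1000 = 0.05
Loss rate = 2% = 0.02
sqrt(loss) = sqrt(0.02) = 0.141421356237
Throughput (bytes/s) = 1460 / (0.05 * 0.141421356237) = 206475.1801
Throughput (kbps) = 206475.1801 * 8 / 1000 = 1651.801441 -> 1651.80 kbps (2 dp)

1651.80


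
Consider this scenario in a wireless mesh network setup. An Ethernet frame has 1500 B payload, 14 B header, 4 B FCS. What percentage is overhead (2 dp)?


Given: payload = 1500 B, header = 14 B, trailer = 4 B
Overhead bytes = header + trailer = 14 + 4 = 18
Total frame = payload + overhead = 1500 + 18 = 1518
Overhead % = 18 / 1518 * 100 = 1.1858% -> 1.19% (2 dp)

1.19
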